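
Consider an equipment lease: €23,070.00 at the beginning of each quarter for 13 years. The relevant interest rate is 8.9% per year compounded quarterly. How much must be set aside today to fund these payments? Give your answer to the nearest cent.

€722,400.06

This is an annuity due: 52 payments of €23,070.00 at the beginning of each quarter.
Periodic rate r = 0.089/4 per quarter; n is counted in quarters.
PV = PMT × [(1 − (1+r)^−n)/r] × (1+r) = 23,070 × [1 − (1+r)^−52] / r × (1+r) = €722,400.06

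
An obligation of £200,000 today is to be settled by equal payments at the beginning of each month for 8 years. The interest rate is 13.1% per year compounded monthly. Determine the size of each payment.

Level annuity due; solve PV = PMT × [(1 − (1+r)^−n)/r] × (1+r) for PMT.
Periodic rate r = 0.131/12 per month; n is counted in months.
With n = 96: PMT = 200,000 / ([(1 − (1+r)^−n)/r] × (1+r)) = £3,336.23

£3,336.23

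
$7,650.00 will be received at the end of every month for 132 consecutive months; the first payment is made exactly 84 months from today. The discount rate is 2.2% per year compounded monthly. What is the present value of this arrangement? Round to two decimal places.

$769,783.69

Ordinary annuity of 132 payments, first payment at period 84.
Periodic rate r = 0.022/12 per month; n is counted in months.
The ordinary-annuity PV formula values the stream one period before the first payment (period 83); discount that back 83 periods:
PV₀ = 7,650 × [1 − (1+r)^−132] / r × (1+r)^−83 = $769,783.69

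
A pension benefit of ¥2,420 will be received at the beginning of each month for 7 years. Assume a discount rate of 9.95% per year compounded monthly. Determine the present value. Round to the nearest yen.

This is an annuity due: 84 payments of ¥2,420 at the beginning of each month.
Periodic rate r = 0.0995/12 per month; n is counted in months.
PV = PMT × [(1 − (1+r)^−n)/r] × (1+r) = 2,420 × [1 − (1+r)^−84] / r × (1+r) = ¥147,210

¥147,210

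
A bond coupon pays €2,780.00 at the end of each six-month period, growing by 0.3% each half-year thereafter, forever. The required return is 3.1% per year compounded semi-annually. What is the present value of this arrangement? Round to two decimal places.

€222,400.00

Periodic rate r = 0.031/2 per half-year.
Growing perpetuity (Gordon): PV = PMT₁ / (r − g) = 2,780 / (r − 0.003) = €222,400.00.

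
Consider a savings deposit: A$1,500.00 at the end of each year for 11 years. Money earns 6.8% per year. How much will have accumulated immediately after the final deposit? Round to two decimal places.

This is an ordinary annuity: 11 deposits of A$1,500.00 at the end of each year.
Periodic rate r = 0.068 per year.
FV = PMT × [((1+r)^n − 1)/r] = 1,500 × [(1+r)^11 − 1] / r = A$23,425.96

A$23,425.96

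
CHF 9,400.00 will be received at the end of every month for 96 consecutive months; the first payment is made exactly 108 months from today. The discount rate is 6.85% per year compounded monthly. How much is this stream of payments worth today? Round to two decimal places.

Ordinary annuity of 96 payments, first payment at period 108.
Periodic rate r = 0.0685/12 per month; n is counted in months.
The ordinary-annuity PV formula values the stream one period before the first payment (period 107); discount that back 107 periods:
PV₀ = 9,400 × [1 − (1+r)^−96] / r × (1+r)^−107 = CHF 377,037.78

CHF 377,037.78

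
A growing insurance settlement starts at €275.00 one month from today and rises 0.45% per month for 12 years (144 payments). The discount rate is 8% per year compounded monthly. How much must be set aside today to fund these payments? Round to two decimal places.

€33,856.66

Periodic rate r = 0.08/12 per month; n is counted in months.
Growing ordinary annuity: PV = PMT₁ × [1 − ((1+g)/(1+r))^n] / (r − g) = 275 × [1 − ((1+0.0045)/(1+r))^144] / (r − 0.0045) = €33,856.66.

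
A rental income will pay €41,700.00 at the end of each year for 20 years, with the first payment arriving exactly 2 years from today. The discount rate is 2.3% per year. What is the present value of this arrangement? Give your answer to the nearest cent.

Ordinary annuity of 20 payments, first payment at period 2.
Periodic rate r = 0.023 per year.
The ordinary-annuity PV formula values the stream one period before the first payment (period 1); discount that back 1 periods:
PV₀ = 41,700 × [1 − (1+r)^−20] / r × (1+r)^−1 = €647,624.48

€647,624.48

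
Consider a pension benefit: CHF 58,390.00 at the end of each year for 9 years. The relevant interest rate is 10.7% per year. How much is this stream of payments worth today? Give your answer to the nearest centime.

CHF 327,113.04

This is an ordinary annuity: 9 payments of CHF 58,390.00 at the end of each year.
Periodic rate r = 0.107 per year.
PV = PMT × [(1 − (1+r)^−n)/r] = 58,390 × [1 − (1+r)^−9] / r = CHF 327,113.04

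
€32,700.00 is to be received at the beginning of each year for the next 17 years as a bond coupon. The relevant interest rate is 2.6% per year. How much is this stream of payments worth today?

€456,295.17

This is an annuity due: 17 payments of €32,700.00 at the beginning of each year.
Periodic rate r = 0.026 per year.
PV = PMT × [(1 − (1+r)^−n)/r] × (1+r) = 32,700 × [1 − (1+r)^−17] / r × (1+r) = €456,295.17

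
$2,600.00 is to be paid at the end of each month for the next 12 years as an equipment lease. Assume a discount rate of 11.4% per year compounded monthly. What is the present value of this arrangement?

$203,548.50

This is an ordinary annuity: 144 payments of $2,600.00 at the end of each month.
Periodic rate r = 0.114/12 per month; n is counted in months.
PV = PMT × [(1 − (1+r)^−n)/r] = 2,600 × [1 − (1+r)^−144] / r = $203,548.50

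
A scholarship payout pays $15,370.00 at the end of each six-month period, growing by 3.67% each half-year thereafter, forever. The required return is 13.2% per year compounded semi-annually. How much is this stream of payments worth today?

$524,573.38

Periodic rate r = 0.132/2 per half-year.
Growing perpetuity (Gordon): PV = PMT₁ / (r − g) = 15,370 / (r − 0.0367) = $524,573.38.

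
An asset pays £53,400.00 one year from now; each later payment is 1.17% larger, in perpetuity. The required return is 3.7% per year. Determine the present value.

Periodic rate r = 0.037 per year.
Growing perpetuity (Gordon): PV = PMT₁ / (r − g) = 53,400 / (r − 0.0117) = £2,110,671.94.

£2,110,671.94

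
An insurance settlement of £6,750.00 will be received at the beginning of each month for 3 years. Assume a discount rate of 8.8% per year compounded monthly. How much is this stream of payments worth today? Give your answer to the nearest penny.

This is an annuity due: 36 payments of £6,750.00 at the beginning of each month.
Periodic rate r = 0.088/12 per month; n is counted in months.
PV = PMT × [(1 − (1+r)^−n)/r] × (1+r) = 6,750 × [1 − (1+r)^−36] / r × (1+r) = £214,449.73

£214,449.73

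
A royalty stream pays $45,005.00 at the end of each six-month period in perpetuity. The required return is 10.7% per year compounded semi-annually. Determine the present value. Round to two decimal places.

$841,214.95

Periodic rate r = 0.107/2 per half-year.
Level perpetuity: PV = PMT / r = 45,005 / (0.107/2) = $841,214.95.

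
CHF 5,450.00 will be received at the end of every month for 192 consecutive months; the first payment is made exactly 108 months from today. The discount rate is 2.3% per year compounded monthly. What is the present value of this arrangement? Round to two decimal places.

Ordinary annuity of 192 payments, first payment at period 108.
Periodic rate r = 0.023/12 per month; n is counted in months.
The ordinary-annuity PV formula values the stream one period before the first payment (period 107); discount that back 107 periods:
PV₀ = 5,450 × [1 − (1+r)^−192] / r × (1+r)^−107 = CHF 712,705.30

CHF 712,705.30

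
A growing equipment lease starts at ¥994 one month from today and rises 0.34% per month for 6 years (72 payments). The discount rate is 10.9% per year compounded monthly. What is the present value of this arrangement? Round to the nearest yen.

¥58,439

Periodic rate r = 0.109/12 per month; n is counted in months.
Growing ordinary annuity: PV = PMT₁ × [1 − ((1+g)/(1+r))^n] / (r − g) = 994 × [1 − ((1+0.0034)/(1+r))^72] / (r − 0.0034) = ¥58,439.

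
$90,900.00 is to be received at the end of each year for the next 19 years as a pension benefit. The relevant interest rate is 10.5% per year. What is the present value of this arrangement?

This is an ordinary annuity: 19 payments of $90,900.00 at the end of each year.
Periodic rate r = 0.105 per year.
PV = PMT × [(1 − (1+r)^−n)/r] = 90,900 × [1 − (1+r)^−19] / r = $735,849.53

$735,849.53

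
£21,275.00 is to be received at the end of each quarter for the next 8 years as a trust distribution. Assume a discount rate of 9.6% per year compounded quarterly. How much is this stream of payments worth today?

This is an ordinary annuity: 32 payments of £21,275.00 at the end of each quarter.
Periodic rate r = 0.096/4 per quarter; n is counted in quarters.
PV = PMT × [(1 − (1+r)^−n)/r] = 21,275 × [1 − (1+r)^−32] / r = £471,447.23

£471,447.23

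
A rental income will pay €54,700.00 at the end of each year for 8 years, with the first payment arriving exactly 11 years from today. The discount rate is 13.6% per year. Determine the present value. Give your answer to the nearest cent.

€71,856.70

Ordinary annuity of 8 payments, first payment at period 11.
Periodic rate r = 0.136 per year.
The ordinary-annuity PV formula values the stream one period before the first payment (period 10); discount that back 10 periods:
PV₀ = 54,700 × [1 − (1+r)^−8] / r × (1+r)^−10 = €71,856.70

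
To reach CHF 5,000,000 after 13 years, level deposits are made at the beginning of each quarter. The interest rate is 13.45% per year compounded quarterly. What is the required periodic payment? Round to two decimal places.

Level annuity due; solve FV = PMT × [((1+r)^n − 1)/r] × (1+r) for PMT.
Periodic rate r = 0.1345/4 per quarter; n is counted in quarters.
With n = 52: PMT = 5,000,000 / ([((1+r)^n − 1)/r] × (1+r)) = CHF 35,490.24

CHF 35,490.24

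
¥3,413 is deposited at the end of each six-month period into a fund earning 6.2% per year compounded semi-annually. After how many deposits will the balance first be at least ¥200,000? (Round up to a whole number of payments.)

34 payments

Periodic rate r = 0.062/2 per half-year; n is counted in half-years.
Ordinary annuity FV: 200,000 = 3,413 × [((1+r)^n − 1)/r].
(1+r)^n = 1 + 200,000 × r / 3,413, so n = ln(1 + 200,000·r/3,413) / ln(1+r) = 33.92.
Round up to a whole number of payments: n = 34.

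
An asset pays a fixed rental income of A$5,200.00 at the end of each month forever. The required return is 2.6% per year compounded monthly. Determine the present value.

Periodic rate r = 0.026/12 per month.
Level perpetuity: PV = PMT / r = 5,200 / (0.026/12) = A$2,400,000.00.

A$2,400,000.00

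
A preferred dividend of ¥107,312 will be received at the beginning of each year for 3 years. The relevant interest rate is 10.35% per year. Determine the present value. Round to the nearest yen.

¥292,685

This is an annuity due: 3 payments of ¥107,312 at the beginning of each year.
Periodic rate r = 0.1035 per year.
PV = PMT × [(1 − (1+r)^−n)/r] × (1+r) = 107,312 × [1 − (1+r)^−3] / r × (1+r) = ¥292,685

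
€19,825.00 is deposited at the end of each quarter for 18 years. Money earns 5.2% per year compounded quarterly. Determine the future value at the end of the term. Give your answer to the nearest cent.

This is an ordinary annuity: 72 deposits of €19,825.00 at the end of each quarter.
Periodic rate r = 0.052/4 per quarter; n is counted in quarters.
FV = PMT × [((1+r)^n − 1)/r] = 19,825 × [(1+r)^72 − 1] / r = €2,340,003.66

€2,340,003.66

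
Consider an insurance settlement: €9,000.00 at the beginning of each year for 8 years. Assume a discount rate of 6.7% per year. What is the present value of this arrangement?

This is an annuity due: 8 payments of €9,000.00 at the beginning of each year.
Periodic rate r = 0.067 per year.
PV = PMT × [(1 − (1+r)^−n)/r] × (1+r) = 9,000 × [1 − (1+r)^−8] / r × (1+r) = €58,015.05

€58,015.05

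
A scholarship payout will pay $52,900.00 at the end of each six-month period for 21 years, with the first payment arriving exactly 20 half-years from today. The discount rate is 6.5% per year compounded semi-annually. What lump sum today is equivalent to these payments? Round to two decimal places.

Ordinary annuity of 42 payments, first payment at period 20.
Periodic rate r = 0.065/2 per half-year; n is counted in half-years.
The ordinary-annuity PV formula values the stream one period before the first payment (period 19); discount that back 19 periods:
PV₀ = 52,900 × [1 − (1+r)^−42] / r × (1+r)^−19 = $655,109.26

$655,109.26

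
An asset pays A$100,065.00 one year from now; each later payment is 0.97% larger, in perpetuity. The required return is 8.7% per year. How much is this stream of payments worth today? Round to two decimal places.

Periodic rate r = 0.087 per year.
Growing perpetuity (Gordon): PV = PMT₁ / (r − g) = 100,065 / (r − 0.0097) = A$1,294,501.94.

A$1,294,501.94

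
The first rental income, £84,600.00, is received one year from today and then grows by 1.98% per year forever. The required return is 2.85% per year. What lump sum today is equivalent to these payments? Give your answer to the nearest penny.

Periodic rate r = 0.0285 per year.
Growing perpetuity (Gordon): PV = PMT₁ / (r − g) = 84,600 / (r − 0.0198) = £9,724,137.93.

£9,724,137.93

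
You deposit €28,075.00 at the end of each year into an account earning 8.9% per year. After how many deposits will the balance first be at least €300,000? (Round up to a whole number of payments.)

Periodic rate r = 0.089 per year.
Ordinary annuity FV: 300,000 = 28,075 × [((1+r)^n − 1)/r].
(1+r)^n = 1 + 300,000 × r / 28,075, so n = ln(1 + 300,000·r/28,075) / ln(1+r) = 7.84.
Round up to a whole number of payments: n = 8.

8 payments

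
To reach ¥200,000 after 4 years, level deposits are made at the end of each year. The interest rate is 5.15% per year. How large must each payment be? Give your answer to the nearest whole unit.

¥46,299

Level ordinary annuity; solve FV = PMT × [((1+r)^n − 1)/r] for PMT.
Periodic rate r = 0.0515 per year.
With n = 4: PMT = 200,000 / ([((1+r)^n − 1)/r]) = ¥46,299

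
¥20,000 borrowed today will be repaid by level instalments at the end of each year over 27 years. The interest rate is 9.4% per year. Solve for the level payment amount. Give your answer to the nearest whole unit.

Level ordinary annuity; solve PV = PMT × [(1 − (1+r)^−n)/r] for PMT.
Periodic rate r = 0.094 per year.
With n = 27: PMT = 20,000 / ([(1 − (1+r)^−n)/r]) = ¥2,062

¥2,062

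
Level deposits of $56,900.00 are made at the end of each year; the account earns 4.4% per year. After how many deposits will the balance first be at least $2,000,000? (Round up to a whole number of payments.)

22 payments

Periodic rate r = 0.044 per year.
Ordinary annuity FV: 2,000,000 = 56,900 × [((1+r)^n − 1)/r].
(1+r)^n = 1 + 2,000,000 × r / 56,900, so n = ln(1 + 2,000,000·r/56,900) / ln(1+r) = 21.71.
Round up to a whole number of payments: n = 22.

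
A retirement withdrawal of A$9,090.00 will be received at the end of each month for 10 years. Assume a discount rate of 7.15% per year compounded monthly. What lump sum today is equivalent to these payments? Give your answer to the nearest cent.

A$777,700.55

This is an ordinary annuity: 120 payments of A$9,090.00 at the end of each month.
Periodic rate r = 0.0715/12 per month; n is counted in months.
PV = PMT × [(1 − (1+r)^−n)/r] = 9,090 × [1 − (1+r)^−120] / r = A$777,700.55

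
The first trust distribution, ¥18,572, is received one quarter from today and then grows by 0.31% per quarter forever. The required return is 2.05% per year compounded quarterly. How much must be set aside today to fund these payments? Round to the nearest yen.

Periodic rate r = 0.0205/4 per quarter.
Growing perpetuity (Gordon): PV = PMT₁ / (r − g) = 18,572 / (r − 0.0031) = ¥9,171,358.

¥9,171,358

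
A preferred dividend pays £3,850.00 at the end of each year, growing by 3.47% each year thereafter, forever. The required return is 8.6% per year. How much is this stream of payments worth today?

£75,048.73

Periodic rate r = 0.086 per year.
Growing perpetuity (Gordon): PV = PMT₁ / (r − g) = 3,850 / (r − 0.0347) = £75,048.73.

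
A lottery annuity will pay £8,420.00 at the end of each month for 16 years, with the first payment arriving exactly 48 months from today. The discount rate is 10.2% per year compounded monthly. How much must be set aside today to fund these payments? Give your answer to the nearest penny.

£534,441.32

Ordinary annuity of 192 payments, first payment at period 48.
Periodic rate r = 0.102/12 per month; n is counted in months.
The ordinary-annuity PV formula values the stream one period before the first payment (period 47); discount that back 47 periods:
PV₀ = 8,420 × [1 − (1+r)^−192] / r × (1+r)^−47 = £534,441.32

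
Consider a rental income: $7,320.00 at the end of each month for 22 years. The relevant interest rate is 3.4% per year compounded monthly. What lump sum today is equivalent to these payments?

This is an ordinary annuity: 264 payments of $7,320.00 at the end of each month.
Periodic rate r = 0.034/12 per month; n is counted in months.
PV = PMT × [(1 − (1+r)^−n)/r] = 7,320 × [1 − (1+r)^−264] / r = $1,359,419.32

$1,359,419.32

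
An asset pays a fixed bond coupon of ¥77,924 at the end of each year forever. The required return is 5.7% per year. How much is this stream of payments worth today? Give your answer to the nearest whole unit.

¥1,367,088

Periodic rate r = 0.057 per year.
Level perpetuity: PV = PMT / r = 77,924 / (0.057) = ¥1,367,088.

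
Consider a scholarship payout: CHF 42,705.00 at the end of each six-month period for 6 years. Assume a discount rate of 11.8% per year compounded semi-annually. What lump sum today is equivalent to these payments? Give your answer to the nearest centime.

CHF 360,003.09

This is an ordinary annuity: 12 payments of CHF 42,705.00 at the end of each six-month period.
Periodic rate r = 0.118/2 per half-year; n is counted in half-years.
PV = PMT × [(1 − (1+r)^−n)/r] = 42,705 × [1 − (1+r)^−12] / r = CHF 360,003.09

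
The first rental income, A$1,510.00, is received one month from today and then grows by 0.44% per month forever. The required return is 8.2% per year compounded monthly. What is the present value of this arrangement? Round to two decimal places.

A$620,547.95

Periodic rate r = 0.082/12 per month.
Growing perpetuity (Gordon): PV = PMT₁ / (r − g) = 1,510 / (r − 0.0044) = A$620,547.95.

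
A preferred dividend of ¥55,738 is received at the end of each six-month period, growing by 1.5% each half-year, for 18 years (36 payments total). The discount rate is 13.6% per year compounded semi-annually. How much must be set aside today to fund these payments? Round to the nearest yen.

¥883,359

Periodic rate r = 0.136/2 per half-year; n is counted in half-years.
Growing ordinary annuity: PV = PMT₁ × [1 − ((1+g)/(1+r))^n] / (r − g) = 55,738 × [1 − ((1+0.015)/(1+r))^36] / (r − 0.015) = ¥883,359.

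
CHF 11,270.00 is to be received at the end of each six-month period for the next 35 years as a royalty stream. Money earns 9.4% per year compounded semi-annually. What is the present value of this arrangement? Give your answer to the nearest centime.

CHF 230,158.74

This is an ordinary annuity: 70 payments of CHF 11,270.00 at the end of each six-month period.
Periodic rate r = 0.094/2 per half-year; n is counted in half-years.
PV = PMT × [(1 − (1+r)^−n)/r] = 11,270 × [1 − (1+r)^−70] / r = CHF 230,158.74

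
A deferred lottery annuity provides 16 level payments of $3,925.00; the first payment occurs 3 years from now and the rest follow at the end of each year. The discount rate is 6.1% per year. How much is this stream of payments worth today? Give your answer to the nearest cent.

$34,995.04

Ordinary annuity of 16 payments, first payment at period 3.
Periodic rate r = 0.061 per year.
The ordinary-annuity PV formula values the stream one period before the first payment (period 2); discount that back 2 periods:
PV₀ = 3,925 × [1 − (1+r)^−16] / r × (1+r)^−2 = $34,995.04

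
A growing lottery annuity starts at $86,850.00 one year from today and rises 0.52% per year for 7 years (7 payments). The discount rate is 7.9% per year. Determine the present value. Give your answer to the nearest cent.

$460,140.32

Periodic rate r = 0.079 per year.
Growing ordinary annuity: PV = PMT₁ × [1 − ((1+g)/(1+r))^n] / (r − g) = 86,850 × [1 − ((1+0.0052)/(1+r))^7] / (r − 0.0052) = $460,140.32.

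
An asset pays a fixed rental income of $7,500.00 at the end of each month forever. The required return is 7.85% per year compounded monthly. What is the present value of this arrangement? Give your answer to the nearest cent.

$1,146,496.82

Periodic rate r = 0.0785/12 per month.
Level perpetuity: PV = PMT / r = 7,500 / (0.0785/12) = $1,146,496.82.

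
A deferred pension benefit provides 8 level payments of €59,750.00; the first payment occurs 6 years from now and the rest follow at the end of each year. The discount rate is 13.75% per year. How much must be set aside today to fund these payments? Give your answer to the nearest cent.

€146,772.35

Ordinary annuity of 8 payments, first payment at period 6.
Periodic rate r = 0.1375 per year.
The ordinary-annuity PV formula values the stream one period before the first payment (period 5); discount that back 5 periods:
PV₀ = 59,750 × [1 − (1+r)^−8] / r × (1+r)^−5 = €146,772.35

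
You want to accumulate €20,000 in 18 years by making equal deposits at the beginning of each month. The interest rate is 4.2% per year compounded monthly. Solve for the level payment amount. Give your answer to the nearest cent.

€61.90

Level annuity due; solve FV = PMT × [((1+r)^n − 1)/r] × (1+r) for PMT.
Periodic rate r = 0.042/12 per month; n is counted in months.
With n = 216: PMT = 20,000 / ([((1+r)^n − 1)/r] × (1+r)) = €61.90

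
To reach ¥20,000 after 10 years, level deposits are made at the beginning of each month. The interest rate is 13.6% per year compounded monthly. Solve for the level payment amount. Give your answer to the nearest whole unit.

Level annuity due; solve FV = PMT × [((1+r)^n − 1)/r] × (1+r) for PMT.
Periodic rate r = 0.136/12 per month; n is counted in months.
With n = 120: PMT = 20,000 / ([((1+r)^n − 1)/r] × (1+r)) = ¥78

¥78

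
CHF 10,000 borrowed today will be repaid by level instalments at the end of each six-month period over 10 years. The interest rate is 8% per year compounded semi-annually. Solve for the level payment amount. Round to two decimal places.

CHF 735.82

Level ordinary annuity; solve PV = PMT × [(1 − (1+r)^−n)/r] for PMT.
Periodic rate r = 0.08/2 per half-year; n is counted in half-years.
With n = 20: PMT = 10,000 / ([(1 − (1+r)^−n)/r]) = CHF 735.82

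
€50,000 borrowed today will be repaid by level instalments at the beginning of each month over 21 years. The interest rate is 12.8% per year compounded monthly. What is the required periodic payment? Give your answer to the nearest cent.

€566.81

Level annuity due; solve PV = PMT × [(1 − (1+r)^−n)/r] × (1+r) for PMT.
Periodic rate r = 0.128/12 per month; n is counted in months.
With n = 252: PMT = 50,000 / ([(1 − (1+r)^−n)/r] × (1+r)) = €566.81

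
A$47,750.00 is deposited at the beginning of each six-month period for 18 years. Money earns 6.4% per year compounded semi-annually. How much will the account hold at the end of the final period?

This is an annuity due: 36 deposits of A$47,750.00 at the beginning of each six-month period.
Periodic rate r = 0.064/2 per half-year; n is counted in half-years.
FV = PMT × [((1+r)^n − 1)/r] × (1+r) = 47,750 × [(1+r)^36 − 1] / r × (1+r) = A$3,246,057.02

A$3,246,057.02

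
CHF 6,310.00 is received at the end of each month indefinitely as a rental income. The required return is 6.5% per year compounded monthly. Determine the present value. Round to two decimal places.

Periodic rate r = 0.065/12 per month.
Level perpetuity: PV = PMT / r = 6,310 / (0.065/12) = CHF 1,164,923.08.

CHF 1,164,923.08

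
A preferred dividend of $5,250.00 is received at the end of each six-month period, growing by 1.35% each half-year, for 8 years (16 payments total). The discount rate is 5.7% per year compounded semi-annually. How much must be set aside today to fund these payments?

Periodic rate r = 0.057/2 per half-year; n is counted in half-years.
Growing ordinary annuity: PV = PMT₁ × [1 − ((1+g)/(1+r))^n] / (r − g) = 5,250 × [1 − ((1+0.0135)/(1+r))^16] / (r − 0.0135) = $73,318.99.

$73,318.99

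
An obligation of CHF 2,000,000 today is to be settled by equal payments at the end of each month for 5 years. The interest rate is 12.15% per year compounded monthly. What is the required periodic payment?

CHF 44,640.64

Level ordinary annuity; solve PV = PMT × [(1 − (1+r)^−n)/r] for PMT.
Periodic rate r = 0.1215/12 per month; n is counted in months.
With n = 60: PMT = 2,000,000 / ([(1 − (1+r)^−n)/r]) = CHF 44,640.64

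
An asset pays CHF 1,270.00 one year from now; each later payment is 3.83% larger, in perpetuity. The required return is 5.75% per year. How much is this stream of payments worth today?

Periodic rate r = 0.0575 per year.
Growing perpetuity (Gordon): PV = PMT₁ / (r − g) = 1,270 / (r − 0.0383) = CHF 66,145.83.

CHF 66,145.83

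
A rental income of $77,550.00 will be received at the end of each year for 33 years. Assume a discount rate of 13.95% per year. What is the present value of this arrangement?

This is an ordinary annuity: 33 payments of $77,550.00 at the end of each year.
Periodic rate r = 0.1395 per year.
PV = PMT × [(1 − (1+r)^−n)/r] = 77,550 × [1 − (1+r)^−33] / r = $548,442.02

$548,442.02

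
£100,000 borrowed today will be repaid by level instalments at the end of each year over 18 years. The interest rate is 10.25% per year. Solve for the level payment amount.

Level ordinary annuity; solve PV = PMT × [(1 − (1+r)^−n)/r] for PMT.
Periodic rate r = 0.1025 per year.
With n = 18: PMT = 100,000 / ([(1 − (1+r)^−n)/r]) = £12,389.06

£12,389.06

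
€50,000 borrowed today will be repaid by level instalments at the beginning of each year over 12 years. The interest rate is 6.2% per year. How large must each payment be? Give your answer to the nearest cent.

Level annuity due; solve PV = PMT × [(1 − (1+r)^−n)/r] × (1+r) for PMT.
Periodic rate r = 0.062 per year.
With n = 12: PMT = 50,000 / ([(1 − (1+r)^−n)/r] × (1+r)) = €5,677.42

€5,677.42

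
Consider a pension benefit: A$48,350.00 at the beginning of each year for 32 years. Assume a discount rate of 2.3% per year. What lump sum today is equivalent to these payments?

This is an annuity due: 32 payments of A$48,350.00 at the beginning of each year.
Periodic rate r = 0.023 per year.
PV = PMT × [(1 − (1+r)^−n)/r] × (1+r) = 48,350 × [1 − (1+r)^−32] / r × (1+r) = A$1,111,742.91

A$1,111,742.91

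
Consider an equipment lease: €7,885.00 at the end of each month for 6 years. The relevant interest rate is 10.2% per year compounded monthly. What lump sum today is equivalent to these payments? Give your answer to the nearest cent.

This is an ordinary annuity: 72 payments of €7,885.00 at the end of each month.
Periodic rate r = 0.102/12 per month; n is counted in months.
PV = PMT × [(1 − (1+r)^−n)/r] = 7,885 × [1 − (1+r)^−72] / r = €423,313.59

€423,313.59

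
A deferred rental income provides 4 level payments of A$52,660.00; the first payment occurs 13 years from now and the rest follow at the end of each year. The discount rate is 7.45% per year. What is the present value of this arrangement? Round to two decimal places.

A$74,550.10

Ordinary annuity of 4 payments, first payment at period 13.
Periodic rate r = 0.0745 per year.
The ordinary-annuity PV formula values the stream one period before the first payment (period 12); discount that back 12 periods:
PV₀ = 52,660 × [1 − (1+r)^−4] / r × (1+r)^−12 = A$74,550.10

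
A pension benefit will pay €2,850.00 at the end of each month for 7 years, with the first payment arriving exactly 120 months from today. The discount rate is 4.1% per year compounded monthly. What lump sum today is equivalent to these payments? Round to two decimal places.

Ordinary annuity of 84 payments, first payment at period 120.
Periodic rate r = 0.041/12 per month; n is counted in months.
The ordinary-annuity PV formula values the stream one period before the first payment (period 119); discount that back 119 periods:
PV₀ = 2,850 × [1 − (1+r)^−84] / r × (1+r)^−119 = €138,476.71

€138,476.71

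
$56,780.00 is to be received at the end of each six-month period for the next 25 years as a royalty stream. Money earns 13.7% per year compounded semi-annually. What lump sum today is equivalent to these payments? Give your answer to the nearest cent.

This is an ordinary annuity: 50 payments of $56,780.00 at the end of each six-month period.
Periodic rate r = 0.137/2 per half-year; n is counted in half-years.
PV = PMT × [(1 − (1+r)^−n)/r] = 56,780 × [1 − (1+r)^−50] / r = $798,720.99

$798,720.99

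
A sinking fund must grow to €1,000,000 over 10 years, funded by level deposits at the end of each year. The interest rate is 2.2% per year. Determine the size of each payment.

Level ordinary annuity; solve FV = PMT × [((1+r)^n − 1)/r] for PMT.
Periodic rate r = 0.022 per year.
With n = 10: PMT = 1,000,000 / ([((1+r)^n − 1)/r]) = €90,494.66

€90,494.66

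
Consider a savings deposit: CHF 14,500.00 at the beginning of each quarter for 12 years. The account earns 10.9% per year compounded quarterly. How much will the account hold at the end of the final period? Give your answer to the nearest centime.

CHF 1,440,092.43

This is an annuity due: 48 deposits of CHF 14,500.00 at the beginning of each quarter.
Periodic rate r = 0.109/4 per quarter; n is counted in quarters.
FV = PMT × [((1+r)^n − 1)/r] × (1+r) = 14,500 × [(1+r)^48 − 1] / r × (1+r) = CHF 1,440,092.43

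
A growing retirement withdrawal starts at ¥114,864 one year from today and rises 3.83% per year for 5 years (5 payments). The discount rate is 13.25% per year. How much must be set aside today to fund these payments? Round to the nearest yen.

Periodic rate r = 0.1325 per year.
Growing ordinary annuity: PV = PMT₁ × [1 − ((1+g)/(1+r))^n] / (r − g) = 114,864 × [1 − ((1+0.0383)/(1+r))^5] / (r − 0.0383) = ¥429,492.

¥429,492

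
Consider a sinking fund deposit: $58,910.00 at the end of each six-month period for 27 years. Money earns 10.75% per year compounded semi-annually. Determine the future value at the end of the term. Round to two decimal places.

$17,423,970.32

This is an ordinary annuity: 54 deposits of $58,910.00 at the end of each six-month period.
Periodic rate r = 0.1075/2 per half-year; n is counted in half-years.
FV = PMT × [((1+r)^n − 1)/r] = 58,910 × [(1+r)^54 − 1] / r = $17,423,970.32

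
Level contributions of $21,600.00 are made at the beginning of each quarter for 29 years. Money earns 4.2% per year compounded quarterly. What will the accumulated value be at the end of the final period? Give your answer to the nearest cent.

This is an annuity due: 116 deposits of $21,600.00 at the beginning of each quarter.
Periodic rate r = 0.042/4 per quarter; n is counted in quarters.
FV = PMT × [((1+r)^n − 1)/r] × (1+r) = 21,600 × [(1+r)^116 − 1] / r × (1+r) = $4,903,800.49

$4,903,800.49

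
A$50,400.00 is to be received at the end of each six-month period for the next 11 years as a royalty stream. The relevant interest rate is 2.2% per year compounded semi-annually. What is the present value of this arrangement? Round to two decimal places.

This is an ordinary annuity: 22 payments of A$50,400.00 at the end of each six-month period.
Periodic rate r = 0.022/2 per half-year; n is counted in half-years.
PV = PMT × [(1 − (1+r)^−n)/r] = 50,400 × [1 − (1+r)^−22] / r = A$980,077.61

A$980,077.61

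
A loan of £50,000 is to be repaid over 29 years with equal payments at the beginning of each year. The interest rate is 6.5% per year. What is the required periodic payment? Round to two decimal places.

Level annuity due; solve PV = PMT × [(1 − (1+r)^−n)/r] × (1+r) for PMT.
Periodic rate r = 0.065 per year.
With n = 29: PMT = 50,000 / ([(1 − (1+r)^−n)/r] × (1+r)) = £3,637.30

£3,637.30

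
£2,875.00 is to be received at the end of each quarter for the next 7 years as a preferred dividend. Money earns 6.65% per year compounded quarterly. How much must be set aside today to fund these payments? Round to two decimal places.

This is an ordinary annuity: 28 payments of £2,875.00 at the end of each quarter.
Periodic rate r = 0.0665/4 per quarter; n is counted in quarters.
PV = PMT × [(1 − (1+r)^−n)/r] = 2,875 × [1 − (1+r)^−28] / r = £63,945.45

£63,945.45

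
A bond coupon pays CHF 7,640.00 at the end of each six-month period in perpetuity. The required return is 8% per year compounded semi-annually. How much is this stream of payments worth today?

Periodic rate r = 0.08/2 per half-year.
Level perpetuity: PV = PMT / r = 7,640 / (0.08/2) = CHF 191,000.00.

CHF 191,000.00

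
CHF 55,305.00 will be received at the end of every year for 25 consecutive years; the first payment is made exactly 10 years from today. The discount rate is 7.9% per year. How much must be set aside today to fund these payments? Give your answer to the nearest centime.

Ordinary annuity of 25 payments, first payment at period 10.
Periodic rate r = 0.079 per year.
The ordinary-annuity PV formula values the stream one period before the first payment (period 9); discount that back 9 periods:
PV₀ = 55,305 × [1 − (1+r)^−25] / r × (1+r)^−9 = CHF 300,365.32

CHF 300,365.32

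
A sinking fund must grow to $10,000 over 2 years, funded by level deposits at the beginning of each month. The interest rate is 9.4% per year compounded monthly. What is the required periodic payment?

$377.40

Level annuity due; solve FV = PMT × [((1+r)^n − 1)/r] × (1+r) for PMT.
Periodic rate r = 0.094/12 per month; n is counted in months.
With n = 24: PMT = 10,000 / ([((1+r)^n − 1)/r] × (1+r)) = $377.40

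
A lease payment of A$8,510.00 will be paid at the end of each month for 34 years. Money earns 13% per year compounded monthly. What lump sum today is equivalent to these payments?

A$775,857.71

This is an ordinary annuity: 408 payments of A$8,510.00 at the end of each month.
Periodic rate r = 0.13/12 per month; n is counted in months.
PV = PMT × [(1 − (1+r)^−n)/r] = 8,510 × [1 − (1+r)^−408] / r = A$775,857.71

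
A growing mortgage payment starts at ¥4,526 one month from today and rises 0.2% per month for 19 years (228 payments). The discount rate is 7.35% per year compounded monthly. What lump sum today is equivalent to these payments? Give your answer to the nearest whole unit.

Periodic rate r = 0.0735/12 per month; n is counted in months.
Growing ordinary annuity: PV = PMT₁ × [1 − ((1+g)/(1+r))^n] / (r − g) = 4,526 × [1 − ((1+0.002)/(1+r))^228] / (r − 0.002) = ¥667,192.

¥667,192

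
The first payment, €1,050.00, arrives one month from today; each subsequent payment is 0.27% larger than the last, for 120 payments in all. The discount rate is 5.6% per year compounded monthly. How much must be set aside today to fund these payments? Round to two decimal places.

Periodic rate r = 0.056/12 per month; n is counted in months.
Growing ordinary annuity: PV = PMT₁ × [1 − ((1+g)/(1+r))^n] / (r − g) = 1,050 × [1 − ((1+0.0027)/(1+r))^120] / (r − 0.0027) = €111,870.42.

€111,870.42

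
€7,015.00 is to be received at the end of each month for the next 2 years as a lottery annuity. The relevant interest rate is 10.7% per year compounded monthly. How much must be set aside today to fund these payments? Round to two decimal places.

This is an ordinary annuity: 24 payments of €7,015.00 at the end of each month.
Periodic rate r = 0.107/12 per month; n is counted in months.
PV = PMT × [(1 − (1+r)^−n)/r] = 7,015 × [1 − (1+r)^−24] / r = €150,961.90

€150,961.90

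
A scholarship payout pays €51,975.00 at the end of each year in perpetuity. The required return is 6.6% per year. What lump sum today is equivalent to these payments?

Periodic rate r = 0.066 per year.
Level perpetuity: PV = PMT / r = 51,975 / (0.066) = €787,500.00.

€787,500.00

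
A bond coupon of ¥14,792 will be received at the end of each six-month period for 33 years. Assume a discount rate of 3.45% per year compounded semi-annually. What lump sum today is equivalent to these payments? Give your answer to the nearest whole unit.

This is an ordinary annuity: 66 payments of ¥14,792 at the end of each six-month period.
Periodic rate r = 0.0345/2 per half-year; n is counted in half-years.
PV = PMT × [(1 − (1+r)^−n)/r] = 14,792 × [1 − (1+r)^−66] / r = ¥580,169

¥580,169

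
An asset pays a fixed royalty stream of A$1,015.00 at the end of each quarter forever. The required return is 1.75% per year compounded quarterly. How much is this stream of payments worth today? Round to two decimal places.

A$232,000.00

Periodic rate r = 0.0175/4 per quarter.
Level perpetuity: PV = PMT / r = 1,015 / (0.0175/4) = A$232,000.00.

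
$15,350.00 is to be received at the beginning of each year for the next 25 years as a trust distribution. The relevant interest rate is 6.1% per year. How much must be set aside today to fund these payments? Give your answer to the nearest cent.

$206,230.52

This is an annuity due: 25 payments of $15,350.00 at the beginning of each year.
Periodic rate r = 0.061 per year.
PV = PMT × [(1 − (1+r)^−n)/r] × (1+r) = 15,350 × [1 − (1+r)^−25] / r × (1+r) = $206,230.52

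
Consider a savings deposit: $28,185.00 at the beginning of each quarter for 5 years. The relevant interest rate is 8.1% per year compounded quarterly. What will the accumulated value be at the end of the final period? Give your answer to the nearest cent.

$700,430.96

This is an annuity due: 20 deposits of $28,185.00 at the beginning of each quarter.
Periodic rate r = 0.081/4 per quarter; n is counted in quarters.
FV = PMT × [((1+r)^n − 1)/r] × (1+r) = 28,185 × [(1+r)^20 − 1] / r × (1+r) = $700,430.96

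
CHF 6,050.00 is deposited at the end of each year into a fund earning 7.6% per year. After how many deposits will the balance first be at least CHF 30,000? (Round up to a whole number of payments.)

5 payments

Periodic rate r = 0.076 per year.
Ordinary annuity FV: 30,000 = 6,050 × [((1+r)^n − 1)/r].
(1+r)^n = 1 + 30,000 × r / 6,050, so n = ln(1 + 30,000·r/6,050) / ln(1+r) = 4.37.
Round up to a whole number of payments: n = 5.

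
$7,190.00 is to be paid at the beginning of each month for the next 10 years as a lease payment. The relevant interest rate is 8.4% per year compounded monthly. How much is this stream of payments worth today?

$586,491.85

This is an annuity due: 120 payments of $7,190.00 at the beginning of each month.
Periodic rate r = 0.084/12 per month; n is counted in months.
PV = PMT × [(1 − (1+r)^−n)/r] × (1+r) = 7,190 × [1 − (1+r)^−120] / r × (1+r) = $586,491.85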